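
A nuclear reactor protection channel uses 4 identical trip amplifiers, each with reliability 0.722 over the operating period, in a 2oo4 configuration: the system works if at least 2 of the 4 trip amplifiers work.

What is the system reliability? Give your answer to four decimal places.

0.9320

R = Σ_{i=2}^{4} C(4,i) p^i (1−p)^{4−i} with p = 0.722
C(4,2)·0.722^2·0.278^2 = 0.241721
C(4,3)·0.722^3·0.278^1 = 0.418520
C(4,4)·0.722^4·0.278^0 = 0.271737
Sum = 0.9320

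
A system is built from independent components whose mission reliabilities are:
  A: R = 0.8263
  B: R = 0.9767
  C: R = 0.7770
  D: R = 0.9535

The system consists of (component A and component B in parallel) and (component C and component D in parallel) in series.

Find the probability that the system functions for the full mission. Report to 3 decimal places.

0.986

Parallel (A and B): 1 − (1 − 0.82630)(1 − 0.97670) = 0.99595
Parallel (C and D): 1 − (1 − 0.77700)(1 − 0.95350) = 0.98963
Series ([0.99595] and [0.98963]): 0.99595 × 0.98963 = 0.986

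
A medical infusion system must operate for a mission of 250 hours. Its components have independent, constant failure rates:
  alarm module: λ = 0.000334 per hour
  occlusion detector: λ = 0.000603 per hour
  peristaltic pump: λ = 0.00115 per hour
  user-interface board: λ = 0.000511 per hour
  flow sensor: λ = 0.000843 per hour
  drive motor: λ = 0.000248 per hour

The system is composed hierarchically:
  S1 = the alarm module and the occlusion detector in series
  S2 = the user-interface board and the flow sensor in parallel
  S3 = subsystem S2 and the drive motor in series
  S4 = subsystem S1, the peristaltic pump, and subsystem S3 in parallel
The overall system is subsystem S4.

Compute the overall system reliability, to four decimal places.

0.9957

R(alarm module) = exp(−0.000334 × 250) = 0.919891
R(occlusion detector) = exp(−0.000603 × 250) = 0.860063
R(peristaltic pump) = exp(−0.00115 × 250) = 0.750137
R(user-interface board) = exp(−0.000511 × 250) = 0.880073
R(flow sensor) = exp(−0.000843 × 250) = 0.809977
R(drive motor) = exp(−0.000248 × 250) = 0.939883
Series (alarm module and occlusion detector): 0.919891 × 0.860063 = 0.791164
Parallel (user-interface board and flow sensor): 1 − (1 − 0.880073)(1 − 0.809977) = 0.977211
Series ([0.977211] and drive motor): 0.977211 × 0.939883 = 0.918464
Parallel ([0.791164], peristaltic pump, and [0.918464]): 1 − (1 − 0.791164)(1 − 0.750137)(1 − 0.918464) = 0.9957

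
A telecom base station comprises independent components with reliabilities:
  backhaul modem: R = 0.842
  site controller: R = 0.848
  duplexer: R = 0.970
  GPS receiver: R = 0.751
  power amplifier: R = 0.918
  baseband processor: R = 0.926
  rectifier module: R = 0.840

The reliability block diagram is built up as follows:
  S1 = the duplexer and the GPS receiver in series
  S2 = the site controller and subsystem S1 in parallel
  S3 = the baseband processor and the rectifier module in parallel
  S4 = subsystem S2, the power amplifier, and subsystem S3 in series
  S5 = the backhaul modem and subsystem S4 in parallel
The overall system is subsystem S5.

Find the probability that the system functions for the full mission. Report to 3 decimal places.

0.979

Series (duplexer and GPS receiver): 0.97000 × 0.75100 = 0.72847
Parallel (site controller and [0.72847]): 1 − (1 − 0.84800)(1 − 0.72847) = 0.95873
Parallel (baseband processor and rectifier module): 1 − (1 − 0.92600)(1 − 0.84000) = 0.98816
Series ([0.95873], power amplifier, and [0.98816]): 0.95873 × 0.91800 × 0.98816 = 0.86969
Parallel (backhaul modem and [0.86969]): 1 − (1 − 0.84200)(1 − 0.86969) = 0.979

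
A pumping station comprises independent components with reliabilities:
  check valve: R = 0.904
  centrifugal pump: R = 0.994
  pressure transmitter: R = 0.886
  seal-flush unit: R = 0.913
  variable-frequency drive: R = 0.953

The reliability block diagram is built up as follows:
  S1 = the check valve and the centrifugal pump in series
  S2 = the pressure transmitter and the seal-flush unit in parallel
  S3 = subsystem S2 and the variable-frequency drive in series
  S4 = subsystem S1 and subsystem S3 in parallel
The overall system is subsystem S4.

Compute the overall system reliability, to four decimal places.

0.9943

Series (check valve and centrifugal pump): 0.904000 × 0.994000 = 0.898576
Parallel (pressure transmitter and seal-flush unit): 1 − (1 − 0.886000)(1 − 0.913000) = 0.990082
Series ([0.990082] and variable-frequency drive): 0.990082 × 0.953000 = 0.943548
Parallel ([0.898576] and [0.943548]): 1 − (1 − 0.898576)(1 − 0.943548) = 0.9943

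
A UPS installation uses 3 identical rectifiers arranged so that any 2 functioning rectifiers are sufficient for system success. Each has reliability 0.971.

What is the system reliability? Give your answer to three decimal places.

0.998

R = Σ_{i=2}^{3} C(3,i) p^i (1−p)^{3−i} with p = 0.971
C(3,2)·0.971^2·0.029^1 = 0.08203
C(3,3)·0.971^3·0.029^0 = 0.91550
Sum = 0.998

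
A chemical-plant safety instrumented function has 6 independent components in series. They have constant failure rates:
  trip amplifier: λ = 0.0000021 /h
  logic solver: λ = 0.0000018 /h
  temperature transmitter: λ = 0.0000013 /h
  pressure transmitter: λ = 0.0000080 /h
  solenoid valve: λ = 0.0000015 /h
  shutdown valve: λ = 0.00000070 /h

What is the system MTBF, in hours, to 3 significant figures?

Series of exponential components: λ_sys = Σ λ_i
λ_sys = 0.0000021 + 0.0000018 + 0.0000013 + 0.0000080 + 0.0000015 + 0.00000070 = 1.5400e-05 /h
MTBF = 1 / λ_sys = 64900 h

64900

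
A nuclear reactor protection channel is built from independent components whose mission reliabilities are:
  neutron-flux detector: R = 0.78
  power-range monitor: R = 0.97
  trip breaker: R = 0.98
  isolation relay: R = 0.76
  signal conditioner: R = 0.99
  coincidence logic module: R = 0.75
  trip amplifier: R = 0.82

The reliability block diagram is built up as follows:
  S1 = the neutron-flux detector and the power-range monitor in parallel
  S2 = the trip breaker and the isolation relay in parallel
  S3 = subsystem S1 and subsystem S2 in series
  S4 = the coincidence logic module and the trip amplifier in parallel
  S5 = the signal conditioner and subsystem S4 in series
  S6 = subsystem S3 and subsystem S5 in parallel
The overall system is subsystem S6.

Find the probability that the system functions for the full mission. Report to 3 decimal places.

Parallel (neutron-flux detector and power-range monitor): 1 − (1 − 0.78000)(1 − 0.97000) = 0.99340
Parallel (trip breaker and isolation relay): 1 − (1 − 0.98000)(1 − 0.76000) = 0.99520
Series ([0.99340] and [0.99520]): 0.99340 × 0.99520 = 0.98863
Parallel (coincidence logic module and trip amplifier): 1 − (1 − 0.75000)(1 − 0.82000) = 0.95500
Series (signal conditioner and [0.95500]): 0.99000 × 0.95500 = 0.94545
Parallel ([0.98863] and [0.94545]): 1 − (1 − 0.98863)(1 − 0.94545) = 0.999

0.999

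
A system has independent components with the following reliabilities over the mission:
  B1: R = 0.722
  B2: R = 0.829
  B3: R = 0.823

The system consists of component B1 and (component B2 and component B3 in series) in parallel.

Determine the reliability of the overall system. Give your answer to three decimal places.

0.912

Series (B2 and B3): 0.82900 × 0.82300 = 0.68227
Parallel (B1 and [0.68227]): 1 − (1 − 0.72200)(1 − 0.68227) = 0.912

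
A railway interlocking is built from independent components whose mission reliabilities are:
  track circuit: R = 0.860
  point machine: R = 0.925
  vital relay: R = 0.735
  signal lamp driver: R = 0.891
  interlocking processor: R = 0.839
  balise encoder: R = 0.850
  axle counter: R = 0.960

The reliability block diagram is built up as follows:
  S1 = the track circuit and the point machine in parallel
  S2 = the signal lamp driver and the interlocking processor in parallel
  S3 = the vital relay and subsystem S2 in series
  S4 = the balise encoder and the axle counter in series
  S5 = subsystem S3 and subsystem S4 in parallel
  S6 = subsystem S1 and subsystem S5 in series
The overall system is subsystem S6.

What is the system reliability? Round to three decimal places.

Parallel (track circuit and point machine): 1 − (1 − 0.86000)(1 − 0.92500) = 0.98950
Parallel (signal lamp driver and interlocking processor): 1 − (1 − 0.89100)(1 − 0.83900) = 0.98245
Series (vital relay and [0.98245]): 0.73500 × 0.98245 = 0.72210
Series (balise encoder and axle counter): 0.85000 × 0.96000 = 0.81600
Parallel ([0.72210] and [0.81600]): 1 − (1 − 0.72210)(1 − 0.81600) = 0.94887
Series ([0.98950] and [0.94887]): 0.98950 × 0.94887 = 0.939

0.939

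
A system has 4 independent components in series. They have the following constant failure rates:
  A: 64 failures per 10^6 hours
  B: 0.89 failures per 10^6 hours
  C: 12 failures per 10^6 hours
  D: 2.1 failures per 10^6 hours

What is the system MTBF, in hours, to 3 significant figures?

12700

Series of exponential components: λ_sys = Σ λ_i
λ_sys = 0.000064 + 0.00000089 + 0.000012 + 0.0000021 = 7.8990e-05 /h
MTBF = 1 / λ_sys = 12700 h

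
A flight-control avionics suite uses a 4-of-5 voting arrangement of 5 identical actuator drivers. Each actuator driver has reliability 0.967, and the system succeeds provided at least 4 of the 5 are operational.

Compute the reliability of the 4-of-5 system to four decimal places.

R = Σ_{i=4}^{5} C(5,i) p^i (1−p)^{5−i} with p = 0.967
C(5,4)·0.967^4·0.033^1 = 0.144275
C(5,5)·0.967^5·0.033^0 = 0.845537
Sum = 0.9898

0.9898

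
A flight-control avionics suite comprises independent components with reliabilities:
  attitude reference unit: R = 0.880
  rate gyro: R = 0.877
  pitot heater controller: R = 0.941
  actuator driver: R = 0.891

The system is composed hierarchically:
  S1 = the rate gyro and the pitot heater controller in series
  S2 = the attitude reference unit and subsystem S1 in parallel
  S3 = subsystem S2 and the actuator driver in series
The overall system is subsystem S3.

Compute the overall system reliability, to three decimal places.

Series (rate gyro and pitot heater controller): 0.87700 × 0.94100 = 0.82526
Parallel (attitude reference unit and [0.82526]): 1 − (1 − 0.88000)(1 − 0.82526) = 0.97903
Series ([0.97903] and actuator driver): 0.97903 × 0.89100 = 0.872

0.872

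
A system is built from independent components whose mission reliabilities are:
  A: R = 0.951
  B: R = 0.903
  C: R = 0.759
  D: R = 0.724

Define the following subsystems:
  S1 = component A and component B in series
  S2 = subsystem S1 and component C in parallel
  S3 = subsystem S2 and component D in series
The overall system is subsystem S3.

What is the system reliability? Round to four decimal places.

0.6994

Series (A and B): 0.951000 × 0.903000 = 0.858753
Parallel ([0.858753] and C): 1 − (1 − 0.858753)(1 − 0.759000) = 0.965959
Series ([0.965959] and D): 0.965959 × 0.724000 = 0.6994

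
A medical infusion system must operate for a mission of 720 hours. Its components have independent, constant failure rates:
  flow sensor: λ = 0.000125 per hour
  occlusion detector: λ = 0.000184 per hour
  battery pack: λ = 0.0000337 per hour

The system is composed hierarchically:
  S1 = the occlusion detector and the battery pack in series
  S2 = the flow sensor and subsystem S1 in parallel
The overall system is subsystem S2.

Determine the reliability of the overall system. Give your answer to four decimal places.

R(flow sensor) = exp(−0.000125 × 720) = 0.913931
R(occlusion detector) = exp(−0.000184 × 720) = 0.875920
R(battery pack) = exp(−0.0000337 × 720) = 0.976028
Series (occlusion detector and battery pack): 0.875920 × 0.976028 = 0.854922
Parallel (flow sensor and [0.854922]): 1 − (1 − 0.913931)(1 − 0.854922) = 0.9875

0.9875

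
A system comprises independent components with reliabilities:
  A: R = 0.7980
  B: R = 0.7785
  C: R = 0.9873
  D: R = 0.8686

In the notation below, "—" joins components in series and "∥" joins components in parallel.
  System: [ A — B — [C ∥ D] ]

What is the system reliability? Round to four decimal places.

0.6202

Parallel (C and D): 1 − (1 − 0.987300)(1 − 0.868600) = 0.998331
Series (A, B, and [0.998331]): 0.798000 × 0.778500 × 0.998331 = 0.6202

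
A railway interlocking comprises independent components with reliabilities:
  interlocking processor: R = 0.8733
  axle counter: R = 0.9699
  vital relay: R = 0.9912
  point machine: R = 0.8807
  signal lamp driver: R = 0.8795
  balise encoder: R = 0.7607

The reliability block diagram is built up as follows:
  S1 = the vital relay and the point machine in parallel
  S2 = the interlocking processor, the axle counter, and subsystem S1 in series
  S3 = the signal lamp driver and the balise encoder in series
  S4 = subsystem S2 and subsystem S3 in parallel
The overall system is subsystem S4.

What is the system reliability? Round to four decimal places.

0.9491

Parallel (vital relay and point machine): 1 − (1 − 0.991200)(1 − 0.880700) = 0.998950
Series (interlocking processor, axle counter, and [0.998950]): 0.873300 × 0.969900 × 0.998950 = 0.846124
Series (signal lamp driver and balise encoder): 0.879500 × 0.760700 = 0.669036
Parallel ([0.846124] and [0.669036]): 1 − (1 − 0.846124)(1 − 0.669036) = 0.9491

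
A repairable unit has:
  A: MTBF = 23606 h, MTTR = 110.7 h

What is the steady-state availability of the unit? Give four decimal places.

A(A) = MTBF/(MTBF+MTTR) = 23606/(23606+110.7) = 0.9953

0.9953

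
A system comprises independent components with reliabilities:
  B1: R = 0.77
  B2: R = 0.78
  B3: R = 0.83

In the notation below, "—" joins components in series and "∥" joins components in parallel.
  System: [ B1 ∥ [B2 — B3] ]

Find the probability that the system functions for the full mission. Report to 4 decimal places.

0.9189

Series (B2 and B3): 0.780000 × 0.830000 = 0.647400
Parallel (B1 and [0.647400]): 1 − (1 − 0.770000)(1 − 0.647400) = 0.9189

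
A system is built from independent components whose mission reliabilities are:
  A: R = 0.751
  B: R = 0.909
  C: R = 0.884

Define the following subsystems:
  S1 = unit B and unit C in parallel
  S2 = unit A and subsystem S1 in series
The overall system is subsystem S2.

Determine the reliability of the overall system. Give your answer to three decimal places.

Parallel (B and C): 1 − (1 − 0.90900)(1 − 0.88400) = 0.98944
Series (A and [0.98944]): 0.75100 × 0.98944 = 0.743

0.743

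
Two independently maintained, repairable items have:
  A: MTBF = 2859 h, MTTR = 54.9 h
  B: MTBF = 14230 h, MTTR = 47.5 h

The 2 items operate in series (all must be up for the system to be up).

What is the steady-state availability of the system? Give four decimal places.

A(A) = MTBF/(MTBF+MTTR) = 2859/(2859+54.9) = 0.981159
A(B) = MTBF/(MTBF+MTTR) = 14230/(14230+47.5) = 0.996673
Series availability: 0.981159 × 0.996673 = 0.9779

0.9779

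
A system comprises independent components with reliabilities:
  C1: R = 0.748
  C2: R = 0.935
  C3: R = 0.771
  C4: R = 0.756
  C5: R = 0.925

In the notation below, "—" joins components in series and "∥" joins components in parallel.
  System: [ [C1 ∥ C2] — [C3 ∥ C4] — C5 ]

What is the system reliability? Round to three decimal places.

Parallel (C1 and C2): 1 − (1 − 0.74800)(1 − 0.93500) = 0.98362
Parallel (C3 and C4): 1 − (1 − 0.77100)(1 − 0.75600) = 0.94412
Series ([0.98362], [0.94412], and C5): 0.98362 × 0.94412 × 0.92500 = 0.859

0.859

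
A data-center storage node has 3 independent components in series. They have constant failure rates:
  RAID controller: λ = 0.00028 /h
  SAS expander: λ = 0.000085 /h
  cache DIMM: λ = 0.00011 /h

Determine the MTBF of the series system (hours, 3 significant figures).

Series of exponential components: λ_sys = Σ λ_i
λ_sys = 0.00028 + 0.000085 + 0.00011 = 4.7500e-04 /h
MTBF = 1 / λ_sys = 2110 h

2110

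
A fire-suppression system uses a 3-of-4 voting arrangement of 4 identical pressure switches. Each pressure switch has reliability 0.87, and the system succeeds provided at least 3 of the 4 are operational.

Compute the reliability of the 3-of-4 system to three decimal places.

0.915

R = Σ_{i=3}^{4} C(4,i) p^i (1−p)^{4−i} with p = 0.87
C(4,3)·0.87^3·0.13^1 = 0.34242
C(4,4)·0.87^4·0.13^0 = 0.57290
Sum = 0.915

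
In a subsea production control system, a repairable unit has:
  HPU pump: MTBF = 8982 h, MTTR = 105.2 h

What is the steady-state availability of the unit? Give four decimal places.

A(HPU pump) = MTBF/(MTBF+MTTR) = 8982/(8982+105.2) = 0.9884

0.9884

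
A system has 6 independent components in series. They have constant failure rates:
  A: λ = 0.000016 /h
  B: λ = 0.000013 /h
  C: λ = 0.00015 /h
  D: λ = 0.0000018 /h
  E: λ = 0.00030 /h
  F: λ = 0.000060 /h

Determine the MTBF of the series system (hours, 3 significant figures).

1850

Series of exponential components: λ_sys = Σ λ_i
λ_sys = 0.000016 + 0.000013 + 0.00015 + 0.0000018 + 0.00030 + 0.000060 = 5.4080e-04 /h
MTBF = 1 / λ_sys = 1850 h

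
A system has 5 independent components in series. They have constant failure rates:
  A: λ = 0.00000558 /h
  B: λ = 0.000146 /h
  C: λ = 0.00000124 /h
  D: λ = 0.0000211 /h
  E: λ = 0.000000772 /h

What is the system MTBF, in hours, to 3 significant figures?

Series of exponential components: λ_sys = Σ λ_i
λ_sys = 0.00000558 + 0.000146 + 0.00000124 + 0.0000211 + 0.000000772 = 1.7469e-04 /h
MTBF = 1 / λ_sys = 5720 h

5720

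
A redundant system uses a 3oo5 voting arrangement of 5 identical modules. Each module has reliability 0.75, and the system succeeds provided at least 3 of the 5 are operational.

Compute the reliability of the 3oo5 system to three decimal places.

R = Σ_{i=3}^{5} C(5,i) p^i (1−p)^{5−i} with p = 0.75
C(5,3)·0.75^3·0.25^2 = 0.26367
C(5,4)·0.75^4·0.25^1 = 0.39551
C(5,5)·0.75^5·0.25^0 = 0.23730
Sum = 0.896

0.896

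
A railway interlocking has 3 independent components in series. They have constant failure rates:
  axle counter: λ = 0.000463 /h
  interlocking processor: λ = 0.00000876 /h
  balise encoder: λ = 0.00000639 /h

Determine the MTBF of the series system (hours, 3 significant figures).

2090

Series of exponential components: λ_sys = Σ λ_i
λ_sys = 0.000463 + 0.00000876 + 0.00000639 = 4.7815e-04 /h
MTBF = 1 / λ_sys = 2090 h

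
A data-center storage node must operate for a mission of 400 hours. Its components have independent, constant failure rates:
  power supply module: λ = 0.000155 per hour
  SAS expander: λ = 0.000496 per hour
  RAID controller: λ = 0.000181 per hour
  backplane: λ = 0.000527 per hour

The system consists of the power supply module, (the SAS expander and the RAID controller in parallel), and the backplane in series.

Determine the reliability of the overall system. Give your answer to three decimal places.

0.752

R(power supply module) = exp(−0.000155 × 400) = 0.93988
R(SAS expander) = exp(−0.000496 × 400) = 0.82004
R(RAID controller) = exp(−0.000181 × 400) = 0.93016
R(backplane) = exp(−0.000527 × 400) = 0.80994
Parallel (SAS expander and RAID controller): 1 − (1 − 0.82004)(1 − 0.93016) = 0.98743
Series (power supply module, [0.98743], and backplane): 0.93988 × 0.98743 × 0.80994 = 0.752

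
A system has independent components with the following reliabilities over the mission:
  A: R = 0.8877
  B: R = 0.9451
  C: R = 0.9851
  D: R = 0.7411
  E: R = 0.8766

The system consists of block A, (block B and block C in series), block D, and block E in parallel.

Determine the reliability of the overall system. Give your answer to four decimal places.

Series (B and C): 0.945100 × 0.985100 = 0.931018
Parallel (A, [0.931018], D, and E): 1 − (1 − 0.887700)(1 − 0.931018)(1 − 0.741100)(1 − 0.876600) = 0.9998

0.9998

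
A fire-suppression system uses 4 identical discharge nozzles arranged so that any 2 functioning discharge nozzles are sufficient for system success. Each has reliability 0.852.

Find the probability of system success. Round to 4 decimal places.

R = Σ_{i=2}^{4} C(4,i) p^i (1−p)^{4−i} with p = 0.852
C(4,2)·0.852^2·0.148^2 = 0.095401
C(4,3)·0.852^3·0.148^1 = 0.366134
C(4,4)·0.852^4·0.148^0 = 0.526937
Sum = 0.9885

0.9885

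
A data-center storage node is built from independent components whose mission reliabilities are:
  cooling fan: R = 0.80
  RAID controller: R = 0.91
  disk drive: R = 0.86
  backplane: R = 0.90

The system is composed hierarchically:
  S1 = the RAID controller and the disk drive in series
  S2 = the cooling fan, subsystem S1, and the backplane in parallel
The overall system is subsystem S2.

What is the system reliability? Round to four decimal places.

Series (RAID controller and disk drive): 0.910000 × 0.860000 = 0.782600
Parallel (cooling fan, [0.782600], and backplane): 1 − (1 − 0.800000)(1 − 0.782600)(1 − 0.900000) = 0.9957

0.9957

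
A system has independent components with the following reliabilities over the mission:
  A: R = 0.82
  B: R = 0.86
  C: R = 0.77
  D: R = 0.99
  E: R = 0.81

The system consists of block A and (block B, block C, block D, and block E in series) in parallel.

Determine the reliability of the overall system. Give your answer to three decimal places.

Series (B, C, D, and E): 0.86000 × 0.77000 × 0.99000 × 0.81000 = 0.53102
Parallel (A and [0.53102]): 1 − (1 − 0.82000)(1 − 0.53102) = 0.916

0.916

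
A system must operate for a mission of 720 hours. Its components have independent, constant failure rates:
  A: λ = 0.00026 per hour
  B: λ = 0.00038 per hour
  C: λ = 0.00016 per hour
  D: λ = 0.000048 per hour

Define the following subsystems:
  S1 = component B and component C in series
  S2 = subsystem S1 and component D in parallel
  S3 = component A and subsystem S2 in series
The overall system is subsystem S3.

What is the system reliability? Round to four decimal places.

0.8202

R(A) = exp(−0.00026 × 720) = 0.829278
R(B) = exp(−0.00038 × 720) = 0.760636
R(C) = exp(−0.00016 × 720) = 0.891188
R(D) = exp(−0.000048 × 720) = 0.966030
Series (B and C): 0.760636 × 0.891188 = 0.677870
Parallel ([0.677870] and D): 1 − (1 − 0.677870)(1 − 0.966030) = 0.989057
Series (A and [0.989057]): 0.829278 × 0.989057 = 0.8202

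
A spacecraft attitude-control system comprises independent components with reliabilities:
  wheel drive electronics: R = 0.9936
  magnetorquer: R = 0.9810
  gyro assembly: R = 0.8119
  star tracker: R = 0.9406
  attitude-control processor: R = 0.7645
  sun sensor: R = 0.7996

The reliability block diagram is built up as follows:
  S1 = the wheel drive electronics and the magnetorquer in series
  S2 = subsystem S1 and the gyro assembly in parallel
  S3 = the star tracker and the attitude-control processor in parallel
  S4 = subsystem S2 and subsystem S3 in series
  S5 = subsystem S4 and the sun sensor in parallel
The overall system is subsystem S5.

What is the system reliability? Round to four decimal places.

0.9963

Series (wheel drive electronics and magnetorquer): 0.993600 × 0.981000 = 0.974722
Parallel ([0.974722] and gyro assembly): 1 − (1 − 0.974722)(1 − 0.811900) = 0.995245
Parallel (star tracker and attitude-control processor): 1 − (1 − 0.940600)(1 − 0.764500) = 0.986011
Series ([0.995245] and [0.986011]): 0.995245 × 0.986011 = 0.981323
Parallel ([0.981323] and sun sensor): 1 − (1 − 0.981323)(1 − 0.799600) = 0.9963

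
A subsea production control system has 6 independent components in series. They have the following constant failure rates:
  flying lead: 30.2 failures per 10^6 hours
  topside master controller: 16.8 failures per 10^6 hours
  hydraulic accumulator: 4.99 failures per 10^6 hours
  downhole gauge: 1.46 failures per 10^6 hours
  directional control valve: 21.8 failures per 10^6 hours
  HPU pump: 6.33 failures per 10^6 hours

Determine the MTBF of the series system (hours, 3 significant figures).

12300

Series of exponential components: λ_sys = Σ λ_i
λ_sys = 0.0000302 + 0.0000168 + 0.00000499 + 0.00000146 + 0.0000218 + 0.00000633 = 8.1580e-05 /h
MTBF = 1 / λ_sys = 12300 h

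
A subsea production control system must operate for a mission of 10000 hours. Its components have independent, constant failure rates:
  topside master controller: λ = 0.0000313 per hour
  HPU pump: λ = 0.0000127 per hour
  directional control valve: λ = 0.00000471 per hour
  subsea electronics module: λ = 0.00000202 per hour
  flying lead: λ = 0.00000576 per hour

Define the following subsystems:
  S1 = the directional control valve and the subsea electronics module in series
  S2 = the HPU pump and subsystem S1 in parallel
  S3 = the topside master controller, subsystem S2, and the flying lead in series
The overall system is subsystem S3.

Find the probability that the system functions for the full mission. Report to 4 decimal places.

R(topside master controller) = exp(−0.0000313 × 10000) = 0.731250
R(HPU pump) = exp(−0.0000127 × 10000) = 0.880734
R(directional control valve) = exp(−0.00000471 × 10000) = 0.953992
R(subsea electronics module) = exp(−0.00000202 × 10000) = 0.980003
R(flying lead) = exp(−0.00000576 × 10000) = 0.944027
Series (directional control valve and subsea electronics module): 0.953992 × 0.980003 = 0.934915
Parallel (HPU pump and [0.934915]): 1 − (1 − 0.880734)(1 − 0.934915) = 0.992238
Series (topside master controller, [0.992238], and flying lead): 0.731250 × 0.992238 × 0.944027 = 0.6850

0.6850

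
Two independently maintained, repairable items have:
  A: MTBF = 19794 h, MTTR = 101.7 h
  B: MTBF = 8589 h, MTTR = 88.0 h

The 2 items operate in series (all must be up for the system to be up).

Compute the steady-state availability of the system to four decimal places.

0.9848

A(A) = MTBF/(MTBF+MTTR) = 19794/(19794+101.7) = 0.994888
A(B) = MTBF/(MTBF+MTTR) = 8589/(8589+88.0) = 0.989858
Series availability: 0.994888 × 0.989858 = 0.9848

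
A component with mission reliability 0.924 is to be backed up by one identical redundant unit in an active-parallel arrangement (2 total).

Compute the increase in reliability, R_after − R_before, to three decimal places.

R_before = 0.924
R_after = 1 − (1 − 0.924)^2 = 0.994
ΔR = 0.994 − 0.924 = 0.070

0.070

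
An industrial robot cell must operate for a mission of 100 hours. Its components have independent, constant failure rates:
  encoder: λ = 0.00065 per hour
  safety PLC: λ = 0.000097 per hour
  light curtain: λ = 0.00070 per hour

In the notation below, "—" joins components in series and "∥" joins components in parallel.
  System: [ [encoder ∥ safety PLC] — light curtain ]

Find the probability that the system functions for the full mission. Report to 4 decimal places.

R(encoder) = exp(−0.00065 × 100) = 0.937067
R(safety PLC) = exp(−0.000097 × 100) = 0.990347
R(light curtain) = exp(−0.00070 × 100) = 0.932394
Parallel (encoder and safety PLC): 1 − (1 − 0.937067)(1 − 0.990347) = 0.999393
Series ([0.999393] and light curtain): 0.999393 × 0.932394 = 0.9318

0.9318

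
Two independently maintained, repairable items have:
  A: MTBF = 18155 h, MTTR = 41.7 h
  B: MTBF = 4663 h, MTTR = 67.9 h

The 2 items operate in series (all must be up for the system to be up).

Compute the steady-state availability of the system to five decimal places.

0.98339

A(A) = MTBF/(MTBF+MTTR) = 18155/(18155+41.7) = 0.997708
A(B) = MTBF/(MTBF+MTTR) = 4663/(4663+67.9) = 0.985648
Series availability: 0.997708 × 0.985648 = 0.98339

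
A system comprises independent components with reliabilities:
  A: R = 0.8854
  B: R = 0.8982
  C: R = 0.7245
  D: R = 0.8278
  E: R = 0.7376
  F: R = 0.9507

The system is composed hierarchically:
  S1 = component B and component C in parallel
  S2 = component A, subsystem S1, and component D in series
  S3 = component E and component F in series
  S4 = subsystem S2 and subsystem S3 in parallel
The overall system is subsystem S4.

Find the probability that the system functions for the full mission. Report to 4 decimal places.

Parallel (B and C): 1 − (1 − 0.898200)(1 − 0.724500) = 0.971954
Series (A, [0.971954], and D): 0.885400 × 0.971954 × 0.827800 = 0.712378
Series (E and F): 0.737600 × 0.950700 = 0.701236
Parallel ([0.712378] and [0.701236]): 1 − (1 − 0.712378)(1 − 0.701236) = 0.9141

0.9141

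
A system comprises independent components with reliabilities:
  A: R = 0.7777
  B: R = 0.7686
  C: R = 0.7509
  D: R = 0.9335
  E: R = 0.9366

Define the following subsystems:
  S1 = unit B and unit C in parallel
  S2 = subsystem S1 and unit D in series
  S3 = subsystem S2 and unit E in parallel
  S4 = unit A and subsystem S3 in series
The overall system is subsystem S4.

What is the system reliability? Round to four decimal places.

0.7718

Parallel (B and C): 1 − (1 − 0.768600)(1 − 0.750900) = 0.942358
Series ([0.942358] and D): 0.942358 × 0.933500 = 0.879691
Parallel ([0.879691] and E): 1 − (1 − 0.879691)(1 − 0.936600) = 0.992372
Series (A and [0.992372]): 0.777700 × 0.992372 = 0.7718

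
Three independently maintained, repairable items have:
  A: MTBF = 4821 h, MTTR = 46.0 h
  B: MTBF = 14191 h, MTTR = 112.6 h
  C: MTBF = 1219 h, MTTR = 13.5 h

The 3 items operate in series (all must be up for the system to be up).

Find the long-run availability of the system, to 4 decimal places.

A(A) = MTBF/(MTBF+MTTR) = 4821/(4821+46.0) = 0.990549
A(B) = MTBF/(MTBF+MTTR) = 14191/(14191+112.6) = 0.992128
A(C) = MTBF/(MTBF+MTTR) = 1219/(1219+13.5) = 0.989047
Series availability: 0.990549 × 0.992128 × 0.989047 = 0.9720

0.9720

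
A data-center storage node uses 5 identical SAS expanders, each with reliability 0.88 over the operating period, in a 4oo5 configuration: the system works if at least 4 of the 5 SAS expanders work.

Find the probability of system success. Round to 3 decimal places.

R = Σ_{i=4}^{5} C(5,i) p^i (1−p)^{5−i} with p = 0.88
C(5,4)·0.88^4·0.12^1 = 0.35982
C(5,5)·0.88^5·0.12^0 = 0.52773
Sum = 0.888

0.888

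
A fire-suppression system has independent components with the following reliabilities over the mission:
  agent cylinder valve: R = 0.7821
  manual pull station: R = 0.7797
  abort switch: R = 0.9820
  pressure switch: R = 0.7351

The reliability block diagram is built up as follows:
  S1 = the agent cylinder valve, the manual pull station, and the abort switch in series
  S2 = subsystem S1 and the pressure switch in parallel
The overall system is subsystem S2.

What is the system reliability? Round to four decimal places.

Series (agent cylinder valve, manual pull station, and abort switch): 0.782100 × 0.779700 × 0.982000 = 0.598827
Parallel ([0.598827] and pressure switch): 1 − (1 − 0.598827)(1 − 0.735100) = 0.8937

0.8937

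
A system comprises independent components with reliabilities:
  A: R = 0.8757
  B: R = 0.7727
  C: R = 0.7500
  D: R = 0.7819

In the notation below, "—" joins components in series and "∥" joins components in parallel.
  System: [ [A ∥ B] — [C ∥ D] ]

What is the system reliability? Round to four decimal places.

Parallel (A and B): 1 − (1 − 0.875700)(1 − 0.772700) = 0.971747
Parallel (C and D): 1 − (1 − 0.750000)(1 − 0.781900) = 0.945475
Series ([0.971747] and [0.945475]): 0.971747 × 0.945475 = 0.9188

0.9188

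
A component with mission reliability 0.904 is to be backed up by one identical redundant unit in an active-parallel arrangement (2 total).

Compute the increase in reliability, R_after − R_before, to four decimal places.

R_before = 0.904
R_after = 1 − (1 − 0.904)^2 = 0.9908
ΔR = 0.9908 − 0.904 = 0.0868

0.0868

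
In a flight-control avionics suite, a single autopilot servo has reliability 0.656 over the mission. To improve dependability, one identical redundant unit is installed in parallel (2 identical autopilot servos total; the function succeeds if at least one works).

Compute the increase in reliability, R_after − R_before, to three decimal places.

0.226

R_before = 0.656
R_after = 1 − (1 − 0.656)^2 = 0.882
ΔR = 0.882 − 0.656 = 0.226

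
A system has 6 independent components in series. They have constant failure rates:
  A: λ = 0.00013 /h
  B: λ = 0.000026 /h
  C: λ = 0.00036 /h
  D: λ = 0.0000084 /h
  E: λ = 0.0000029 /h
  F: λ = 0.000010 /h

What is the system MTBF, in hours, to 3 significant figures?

1860

Series of exponential components: λ_sys = Σ λ_i
λ_sys = 0.00013 + 0.000026 + 0.00036 + 0.0000084 + 0.0000029 + 0.000010 = 5.3730e-04 /h
MTBF = 1 / λ_sys = 1860 h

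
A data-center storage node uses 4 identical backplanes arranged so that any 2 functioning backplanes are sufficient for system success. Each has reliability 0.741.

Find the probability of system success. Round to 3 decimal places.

R = Σ_{i=2}^{4} C(4,i) p^i (1−p)^{4−i} with p = 0.741
C(4,2)·0.741^2·0.259^2 = 0.22100
C(4,3)·0.741^3·0.259^1 = 0.42152
C(4,4)·0.741^4·0.259^0 = 0.30149
Sum = 0.944

0.944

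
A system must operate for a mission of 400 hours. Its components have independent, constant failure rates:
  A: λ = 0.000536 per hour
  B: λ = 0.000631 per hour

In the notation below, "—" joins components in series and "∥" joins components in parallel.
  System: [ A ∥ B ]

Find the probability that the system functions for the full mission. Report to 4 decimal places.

R(A) = exp(−0.000536 × 400) = 0.807026
R(B) = exp(−0.000631 × 400) = 0.776934
Parallel (A and B): 1 − (1 − 0.807026)(1 − 0.776934) = 0.9570

0.9570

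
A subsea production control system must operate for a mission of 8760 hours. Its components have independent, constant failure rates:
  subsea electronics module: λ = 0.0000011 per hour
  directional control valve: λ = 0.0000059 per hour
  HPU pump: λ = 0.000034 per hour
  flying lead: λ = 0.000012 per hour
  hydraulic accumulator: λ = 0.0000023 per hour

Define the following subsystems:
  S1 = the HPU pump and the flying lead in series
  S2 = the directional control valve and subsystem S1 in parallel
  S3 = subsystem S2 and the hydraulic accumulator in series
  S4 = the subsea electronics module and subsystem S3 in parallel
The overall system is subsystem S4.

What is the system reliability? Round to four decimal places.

0.9997

R(subsea electronics module) = exp(−0.0000011 × 8760) = 0.990410
R(directional control valve) = exp(−0.0000059 × 8760) = 0.949629
R(HPU pump) = exp(−0.000034 × 8760) = 0.742420
R(flying lead) = exp(−0.000012 × 8760) = 0.900216
R(hydraulic accumulator) = exp(−0.0000023 × 8760) = 0.980054
Series (HPU pump and flying lead): 0.742420 × 0.900216 = 0.668338
Parallel (directional control valve and [0.668338]): 1 − (1 − 0.949629)(1 − 0.668338) = 0.983294
Series ([0.983294] and hydraulic accumulator): 0.983294 × 0.980054 = 0.963681
Parallel (subsea electronics module and [0.963681]): 1 − (1 − 0.990410)(1 − 0.963681) = 0.9997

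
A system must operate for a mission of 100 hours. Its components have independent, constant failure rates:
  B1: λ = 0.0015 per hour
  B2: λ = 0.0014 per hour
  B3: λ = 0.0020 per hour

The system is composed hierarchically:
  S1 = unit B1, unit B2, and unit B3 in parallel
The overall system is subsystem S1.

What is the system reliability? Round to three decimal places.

0.997

R(B1) = exp(−0.0015 × 100) = 0.86071
R(B2) = exp(−0.0014 × 100) = 0.86936
R(B3) = exp(−0.0020 × 100) = 0.81873
Parallel (B1, B2, and B3): 1 − (1 − 0.86071)(1 − 0.86936)(1 − 0.81873) = 0.997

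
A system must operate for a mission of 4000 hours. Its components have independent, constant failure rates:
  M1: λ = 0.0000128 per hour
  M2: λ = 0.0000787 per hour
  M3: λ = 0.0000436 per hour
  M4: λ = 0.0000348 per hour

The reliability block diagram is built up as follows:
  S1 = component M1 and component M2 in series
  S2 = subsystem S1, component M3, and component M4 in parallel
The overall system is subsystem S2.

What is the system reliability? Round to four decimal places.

R(M1) = exp(−0.0000128 × 4000) = 0.950089
R(M2) = exp(−0.0000787 × 4000) = 0.729935
R(M3) = exp(−0.0000436 × 4000) = 0.839961
R(M4) = exp(−0.0000348 × 4000) = 0.870054
Series (M1 and M2): 0.950089 × 0.729935 = 0.693503
Parallel ([0.693503], M3, and M4): 1 − (1 − 0.693503)(1 − 0.839961)(1 − 0.870054) = 0.9936

0.9936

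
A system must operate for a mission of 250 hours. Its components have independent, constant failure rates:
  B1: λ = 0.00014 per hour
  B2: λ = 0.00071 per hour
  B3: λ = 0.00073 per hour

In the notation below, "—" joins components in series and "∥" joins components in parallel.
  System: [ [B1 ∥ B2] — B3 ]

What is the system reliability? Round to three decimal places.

0.829

R(B1) = exp(−0.00014 × 250) = 0.96561
R(B2) = exp(−0.00071 × 250) = 0.83736
R(B3) = exp(−0.00073 × 250) = 0.83318
Parallel (B1 and B2): 1 − (1 − 0.96561)(1 − 0.83736) = 0.99441
Series ([0.99441] and B3): 0.99441 × 0.83318 = 0.829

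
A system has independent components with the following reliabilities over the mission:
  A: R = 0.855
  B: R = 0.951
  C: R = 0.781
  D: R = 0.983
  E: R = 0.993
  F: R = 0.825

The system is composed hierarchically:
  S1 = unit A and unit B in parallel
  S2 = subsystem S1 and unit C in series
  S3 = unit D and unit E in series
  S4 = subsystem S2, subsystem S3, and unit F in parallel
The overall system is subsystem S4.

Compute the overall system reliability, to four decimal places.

Parallel (A and B): 1 − (1 − 0.855000)(1 − 0.951000) = 0.992895
Series ([0.992895] and C): 0.992895 × 0.781000 = 0.775451
Series (D and E): 0.983000 × 0.993000 = 0.976119
Parallel ([0.775451], [0.976119], and F): 1 − (1 − 0.775451)(1 − 0.976119)(1 − 0.825000) = 0.9991

0.9991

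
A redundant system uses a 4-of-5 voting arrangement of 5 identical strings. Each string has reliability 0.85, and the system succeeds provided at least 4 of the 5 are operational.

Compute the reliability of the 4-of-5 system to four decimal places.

0.8352

R = Σ_{i=4}^{5} C(5,i) p^i (1−p)^{5−i} with p = 0.85
C(5,4)·0.85^4·0.15^1 = 0.391505
C(5,5)·0.85^5·0.15^0 = 0.443705
Sum = 0.8352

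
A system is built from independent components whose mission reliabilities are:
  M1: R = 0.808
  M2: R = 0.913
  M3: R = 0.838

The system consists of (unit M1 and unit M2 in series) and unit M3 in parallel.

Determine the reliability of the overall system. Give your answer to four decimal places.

0.9575

Series (M1 and M2): 0.808000 × 0.913000 = 0.737704
Parallel ([0.737704] and M3): 1 − (1 − 0.737704)(1 − 0.838000) = 0.9575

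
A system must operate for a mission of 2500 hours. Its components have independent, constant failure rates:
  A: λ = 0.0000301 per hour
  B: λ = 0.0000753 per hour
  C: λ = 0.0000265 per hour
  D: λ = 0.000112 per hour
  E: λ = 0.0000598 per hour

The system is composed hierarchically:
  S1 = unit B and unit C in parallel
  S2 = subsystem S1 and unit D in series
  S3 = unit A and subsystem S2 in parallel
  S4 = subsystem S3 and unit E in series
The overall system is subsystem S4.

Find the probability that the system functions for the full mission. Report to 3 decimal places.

R(A) = exp(−0.0000301 × 2500) = 0.92751
R(B) = exp(−0.0000753 × 2500) = 0.82841
R(C) = exp(−0.0000265 × 2500) = 0.93590
R(D) = exp(−0.000112 × 2500) = 0.75578
R(E) = exp(−0.0000598 × 2500) = 0.86114
Parallel (B and C): 1 − (1 − 0.82841)(1 − 0.93590) = 0.98900
Series ([0.98900] and D): 0.98900 × 0.75578 = 0.74747
Parallel (A and [0.74747]): 1 − (1 − 0.92751)(1 − 0.74747) = 0.98169
Series ([0.98169] and E): 0.98169 × 0.86114 = 0.845

0.845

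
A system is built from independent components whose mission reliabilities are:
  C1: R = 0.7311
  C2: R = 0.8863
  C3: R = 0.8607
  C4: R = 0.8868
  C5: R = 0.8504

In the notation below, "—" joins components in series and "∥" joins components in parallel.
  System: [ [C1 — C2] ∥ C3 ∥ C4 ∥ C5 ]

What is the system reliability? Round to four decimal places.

0.9992

Series (C1 and C2): 0.731100 × 0.886300 = 0.647974
Parallel ([0.647974], C3, C4, and C5): 1 − (1 − 0.647974)(1 − 0.860700)(1 − 0.886800)(1 − 0.850400) = 0.9992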